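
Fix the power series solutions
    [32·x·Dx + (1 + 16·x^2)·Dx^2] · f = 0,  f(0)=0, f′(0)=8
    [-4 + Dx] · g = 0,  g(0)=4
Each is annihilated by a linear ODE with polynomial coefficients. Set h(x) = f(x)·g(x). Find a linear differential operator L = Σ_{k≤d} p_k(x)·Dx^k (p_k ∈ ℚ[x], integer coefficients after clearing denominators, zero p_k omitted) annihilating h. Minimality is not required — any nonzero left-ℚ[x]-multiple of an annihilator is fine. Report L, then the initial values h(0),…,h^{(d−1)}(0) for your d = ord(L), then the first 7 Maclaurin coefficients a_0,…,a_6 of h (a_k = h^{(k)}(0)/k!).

L = (16 - 128·x + 256·x^2) + (-8 + 32·x - 128·x^2)·Dx + (1 + 16·x^2)·Dx^2  (order 2).
h: a_k = 0, 32, 128, 256/3, -1024/3, 3072/5, 45056/9, …
ICs: h(0) = 0, h′(0) = 32.

f: a_k = 0, 8, 0, -128/3, 0, 2048/5, 0, …
g: a_k = 4, 16, 32, 128/3, 128/3, 512/15, 1024/45, …
f·g: L₀ = L_f ⊗_s L_g, ord ≤ 2·1.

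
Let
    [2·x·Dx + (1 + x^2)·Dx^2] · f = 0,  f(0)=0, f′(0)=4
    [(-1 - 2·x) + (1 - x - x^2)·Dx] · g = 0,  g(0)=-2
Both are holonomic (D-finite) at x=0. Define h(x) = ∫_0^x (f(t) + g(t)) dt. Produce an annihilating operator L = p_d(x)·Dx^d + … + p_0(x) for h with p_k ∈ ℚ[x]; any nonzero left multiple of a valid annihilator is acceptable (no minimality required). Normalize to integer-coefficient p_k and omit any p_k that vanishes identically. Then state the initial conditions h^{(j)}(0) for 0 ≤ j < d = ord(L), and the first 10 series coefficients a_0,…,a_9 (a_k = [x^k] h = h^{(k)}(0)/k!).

f: a_k = 0, 4, 0, -4/3, 0, 4/5, 0, -4/7, 0, 4/9, …
g: a_k = -2, -2, -4, -6, -10, -16, -26, -42, -68, -110, …
h₀=f+g: left-lcm gives L₀, ord ≤ 3.
Integrate: L := L₀·Dx.
L = (4 - 16·x - 64·x^2 - 72·x^3 - 66·x^4 - 6·x^6)·Dx^2 + (-10 - 24·x - 28·x^2 - 60·x^3 - 65·x^4 - 50·x^5 - 3·x^6 - 6·x^7)·Dx^3 + (2 + 2·x + 2·x^2 - 8·x^3 - 5·x^4 - 11·x^5 - 6·x^6 - x^7 - x^8)·Dx^4  (order 4).
h: a_k = 0, -2, 1, -4/3, -11/6, -2, -38/15, -26/7, -149/28, -68/9, …
ICs: h(0) = 0, h′(0) = -2, h′′(0) = 2, h′′′(0) = -8.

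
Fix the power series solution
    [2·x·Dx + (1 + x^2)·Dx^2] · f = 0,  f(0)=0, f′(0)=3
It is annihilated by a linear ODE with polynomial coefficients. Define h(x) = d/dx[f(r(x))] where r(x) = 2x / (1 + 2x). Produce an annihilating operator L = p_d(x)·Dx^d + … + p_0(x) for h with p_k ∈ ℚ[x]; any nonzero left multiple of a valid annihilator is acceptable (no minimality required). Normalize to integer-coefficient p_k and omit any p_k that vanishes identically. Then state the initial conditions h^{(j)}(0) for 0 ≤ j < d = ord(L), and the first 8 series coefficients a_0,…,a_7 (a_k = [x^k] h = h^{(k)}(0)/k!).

f: a_k = 0, 3, 0, -1, 0, 3/5, 0, -3/7, …
f∘r: x↦r, Dx↦Dx/r' in L_f ⇒ L₀.
h=h₀': d/dx-closure on L₀ ⇒ L.
L = (4 + 16·x) + (1 + 4·x + 8·x^2)·Dx  (order 1).
h: a_k = 6, -24, 48, 0, -384, 1536, -3072, 0, …
ICs: h(0) = 6.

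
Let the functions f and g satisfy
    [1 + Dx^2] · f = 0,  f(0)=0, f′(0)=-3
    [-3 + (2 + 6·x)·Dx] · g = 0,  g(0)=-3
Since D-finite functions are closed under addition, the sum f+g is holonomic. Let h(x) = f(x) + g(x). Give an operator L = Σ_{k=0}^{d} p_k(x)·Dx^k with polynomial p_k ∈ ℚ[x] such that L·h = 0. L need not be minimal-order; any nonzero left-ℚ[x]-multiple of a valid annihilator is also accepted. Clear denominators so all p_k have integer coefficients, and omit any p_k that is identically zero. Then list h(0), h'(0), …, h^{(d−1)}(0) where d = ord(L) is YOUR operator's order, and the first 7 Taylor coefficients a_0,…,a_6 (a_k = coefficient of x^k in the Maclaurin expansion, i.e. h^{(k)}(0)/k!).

f: a_k = 0, -3, 0, 1/2, 0, -1/40, 0, …
g: a_k = -3, -9/2, 27/8, -81/16, 1215/128, -5103/256, 45927/1024, …
Weyl lclm of L_f,L_g ⇒ L₀ (ord ≤ 3).
L = (-93 - 72·x - 108·x^2) + (-10 + 18·x + 216·x^2 + 216·x^3)·Dx + (-93 - 72·x - 108·x^2)·Dx^2 + (-10 + 18·x + 216·x^2 + 216·x^3)·Dx^3  (order 3).
h: a_k = -3, -15/2, 27/8, -73/16, 1215/128, -25547/1280, 45927/1024, …
ICs: h(0) = -3, h′(0) = -15/2, h′′(0) = 27/4.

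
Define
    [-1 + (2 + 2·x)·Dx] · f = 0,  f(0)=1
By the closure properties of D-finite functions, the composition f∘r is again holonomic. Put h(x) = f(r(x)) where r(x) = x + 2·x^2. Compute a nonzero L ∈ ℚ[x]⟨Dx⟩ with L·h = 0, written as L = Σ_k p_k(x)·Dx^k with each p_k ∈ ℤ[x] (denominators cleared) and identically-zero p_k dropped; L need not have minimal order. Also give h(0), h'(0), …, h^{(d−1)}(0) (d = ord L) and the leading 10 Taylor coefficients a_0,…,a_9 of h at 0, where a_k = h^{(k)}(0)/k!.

f: a_k = 1, 1/2, -1/8, 1/16, -5/128, 7/256, -21/1024, 33/2048, -429/32768, 715/65536, …
h₀=f(r): pull back L_f along r ⇒ L₀.
L = (-1 - 4·x) + (2 + 2·x + 4·x^2)·Dx  (order 1).
h: a_k = 1, 1/2, 7/8, -7/16, -21/128, 119/256, -189/1024, -791/2048, 17843/32768, 4011/65536, …
ICs: h(0) = 1.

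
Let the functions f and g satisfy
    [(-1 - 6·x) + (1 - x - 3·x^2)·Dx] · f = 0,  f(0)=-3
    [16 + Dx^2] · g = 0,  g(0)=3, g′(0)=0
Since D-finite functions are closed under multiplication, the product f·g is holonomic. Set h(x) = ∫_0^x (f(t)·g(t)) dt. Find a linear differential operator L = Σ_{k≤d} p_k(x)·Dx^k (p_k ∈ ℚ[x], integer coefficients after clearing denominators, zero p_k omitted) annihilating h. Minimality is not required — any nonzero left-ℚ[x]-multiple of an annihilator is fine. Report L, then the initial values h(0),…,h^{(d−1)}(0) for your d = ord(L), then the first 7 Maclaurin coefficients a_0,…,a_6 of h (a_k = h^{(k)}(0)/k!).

f: a_k = -3, -3, -12, -21, -57, -120, -291, …
g: a_k = 3, 0, -24, 0, 32, 0, -256/15, …
f·g: L₀ = L_f ⊗_s L_g, ord ≤ 1·2.
h=∫₀ˣh₀: take L = L₀·Dx.
L = (-10 + 16·x + 48·x^2)·Dx + (2 + 12·x)·Dx^2 + (-1 + x + 3·x^2)·Dx^3  (order 3).
h: a_k = 0, -9, -9/2, 12, 9/4, 21/5, 8, …
ICs: h(0) = 0, h′(0) = -9, h′′(0) = -9.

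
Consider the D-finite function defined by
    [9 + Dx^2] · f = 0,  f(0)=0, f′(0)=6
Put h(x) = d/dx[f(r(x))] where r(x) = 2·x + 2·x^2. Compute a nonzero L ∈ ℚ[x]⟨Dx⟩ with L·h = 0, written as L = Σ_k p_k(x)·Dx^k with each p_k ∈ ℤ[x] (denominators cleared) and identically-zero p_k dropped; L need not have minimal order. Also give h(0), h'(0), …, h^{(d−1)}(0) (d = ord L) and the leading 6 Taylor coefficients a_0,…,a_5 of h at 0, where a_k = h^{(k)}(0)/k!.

L = (48 + 288·x + 864·x^2 + 1152·x^3 + 576·x^4) + (-6 - 12·x)·Dx + (1 + 4·x + 4·x^2)·Dx^2  (order 2).
h: a_k = 12, 24, -216, -864, -432, 3456, …
ICs: h(0) = 12, h′(0) = 24.

f: a_k = 0, 6, 0, -9, 0, 81/20, …
Change of var in L_f (x↦r) gives L₀.
h=h₀': d/dx-closure on L₀ ⇒ L.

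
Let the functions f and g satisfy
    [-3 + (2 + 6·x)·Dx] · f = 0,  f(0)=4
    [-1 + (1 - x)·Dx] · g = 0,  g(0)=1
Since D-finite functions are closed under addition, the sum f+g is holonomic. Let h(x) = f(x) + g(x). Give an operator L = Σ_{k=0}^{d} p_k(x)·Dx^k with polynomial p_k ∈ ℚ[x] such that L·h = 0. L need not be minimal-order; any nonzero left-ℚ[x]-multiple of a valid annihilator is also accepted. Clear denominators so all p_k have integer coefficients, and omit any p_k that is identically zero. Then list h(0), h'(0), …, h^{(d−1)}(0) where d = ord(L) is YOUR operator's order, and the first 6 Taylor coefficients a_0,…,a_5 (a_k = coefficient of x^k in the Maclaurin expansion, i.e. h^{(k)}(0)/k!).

L = (21 + 27·x) + (-17 - 30·x - 81·x^2)·Dx + (-2 + 14·x + 42·x^2 - 54·x^3)·Dx^2  (order 2).
h: a_k = 5, 7, -7/2, 31/4, -373/32, 1765/64, …
ICs: h(0) = 5, h′(0) = 7.

f: a_k = 4, 6, -9/2, 27/4, -405/32, 1701/64, …
g: a_k = 1, 1, 1, 1, 1, 1, …
Sum ⇒ L₀ = lclm(L_f,L_g) in ℚ(x)⟨Dx⟩.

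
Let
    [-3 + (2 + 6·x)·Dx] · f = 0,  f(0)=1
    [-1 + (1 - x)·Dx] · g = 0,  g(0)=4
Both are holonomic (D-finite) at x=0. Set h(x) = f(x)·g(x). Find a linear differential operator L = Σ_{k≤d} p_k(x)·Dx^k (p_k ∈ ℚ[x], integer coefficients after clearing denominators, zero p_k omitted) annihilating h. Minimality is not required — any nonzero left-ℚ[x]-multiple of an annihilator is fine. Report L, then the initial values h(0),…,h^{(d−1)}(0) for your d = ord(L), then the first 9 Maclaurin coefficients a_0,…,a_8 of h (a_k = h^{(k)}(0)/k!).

L = (5 + 3·x) + (-2 - 4·x + 6·x^2)·Dx  (order 1).
h: a_k = 4, 10, 11/2, 49/4, -13/32, 1675/64, -8609/256, 54953/512, -1935421/8192, …
ICs: h(0) = 4.

f: a_k = 1, 3/2, -9/8, 27/16, -405/128, 1701/256, -15309/1024, 72171/2048, -2814669/32768, …
g: a_k = 4, 4, 4, 4, 4, 4, 4, 4, 4, …
f·g: L₀ = L_f ⊗_s L_g, ord ≤ 1·1.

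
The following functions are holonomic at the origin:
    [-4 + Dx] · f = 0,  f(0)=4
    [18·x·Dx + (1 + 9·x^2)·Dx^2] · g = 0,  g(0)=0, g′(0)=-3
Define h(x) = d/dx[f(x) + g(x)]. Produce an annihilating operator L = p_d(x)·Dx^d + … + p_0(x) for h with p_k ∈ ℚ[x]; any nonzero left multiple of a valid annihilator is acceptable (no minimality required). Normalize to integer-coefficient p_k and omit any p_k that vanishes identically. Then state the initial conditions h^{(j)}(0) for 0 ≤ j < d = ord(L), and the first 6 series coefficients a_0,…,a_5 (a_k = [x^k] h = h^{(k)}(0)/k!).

L = (36 - 144·x - 972·x^2 - 1296·x^3) + (-17 + 99·x^2 - 648·x^4)·Dx + (2 + 9·x + 36·x^2 + 81·x^3 + 162·x^4)·Dx^2  (order 2).
h: a_k = 13, 64, 155, 512/3, -217/3, 2048/15, …
ICs: h(0) = 13, h′(0) = 64.

f: a_k = 4, 16, 32, 128/3, 128/3, 512/15, …
g: a_k = 0, -3, 0, 9, 0, -243/5, …
L₀ := lclm(L_f,L_g); ord L₀ ≤ 1+2.
Differentiate: ansatz ord ≤ ord L₀ ⇒ L.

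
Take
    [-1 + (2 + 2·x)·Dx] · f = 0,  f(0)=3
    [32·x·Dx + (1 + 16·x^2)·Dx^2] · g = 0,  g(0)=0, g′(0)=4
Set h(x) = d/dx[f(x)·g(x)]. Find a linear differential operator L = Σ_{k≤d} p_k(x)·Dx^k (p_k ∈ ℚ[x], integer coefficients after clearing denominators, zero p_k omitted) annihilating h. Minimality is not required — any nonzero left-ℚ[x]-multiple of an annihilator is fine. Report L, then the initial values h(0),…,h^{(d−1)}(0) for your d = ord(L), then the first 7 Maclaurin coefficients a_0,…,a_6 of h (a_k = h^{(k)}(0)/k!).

f: a_k = 3, 3/2, -3/8, 3/16, -15/128, 21/256, -63/1024, …
g: a_k = 0, 4, 0, -64/3, 0, 1024/5, 0, …
L₀ := L_f ⊗_s L_g (sym. prod.), ord ≤ 2.
h₀' ⇒ L via d/dx closure of L₀.
L = (125 + 640·x - 5728·x^2 - 6144·x^3 - 768·x^4) + (268 + 1164·x - 10368·x^2 - 29696·x^3 - 21504·x^4 - 3072·x^5)·Dx + (12 - 232·x - 372·x^2 - 4096·x^3 - 9088·x^4 - 6144·x^5 - 1024·x^6)·Dx^2  (order 2).
h: a_k = 12, 12, -393/2, -125, 99509/32, 291387/160, -63582493/1280, …
ICs: h(0) = 12, h′(0) = 12.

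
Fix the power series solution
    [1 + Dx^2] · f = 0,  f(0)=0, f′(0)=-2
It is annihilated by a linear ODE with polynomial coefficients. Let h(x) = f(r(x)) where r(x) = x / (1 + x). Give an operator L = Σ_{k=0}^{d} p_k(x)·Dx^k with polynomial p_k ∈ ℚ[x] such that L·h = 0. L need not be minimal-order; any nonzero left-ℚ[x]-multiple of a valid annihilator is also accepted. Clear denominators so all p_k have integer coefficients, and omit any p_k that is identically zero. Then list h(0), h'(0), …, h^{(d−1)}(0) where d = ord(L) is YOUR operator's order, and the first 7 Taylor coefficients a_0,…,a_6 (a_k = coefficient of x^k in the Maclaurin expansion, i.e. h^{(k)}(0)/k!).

L = 1 + (2 + 6·x + 6·x^2 + 2·x^3)·Dx + (1 + 4·x + 6·x^2 + 4·x^3 + x^4)·Dx^2  (order 2).
h: a_k = 0, -2, 2, -5/3, 1, -1/60, -5/4, …
ICs: h(0) = 0, h′(0) = -2.

f: a_k = 0, -2, 0, 1/3, 0, -1/60, 0, …
h₀=f(r): pull back L_f along r ⇒ L₀.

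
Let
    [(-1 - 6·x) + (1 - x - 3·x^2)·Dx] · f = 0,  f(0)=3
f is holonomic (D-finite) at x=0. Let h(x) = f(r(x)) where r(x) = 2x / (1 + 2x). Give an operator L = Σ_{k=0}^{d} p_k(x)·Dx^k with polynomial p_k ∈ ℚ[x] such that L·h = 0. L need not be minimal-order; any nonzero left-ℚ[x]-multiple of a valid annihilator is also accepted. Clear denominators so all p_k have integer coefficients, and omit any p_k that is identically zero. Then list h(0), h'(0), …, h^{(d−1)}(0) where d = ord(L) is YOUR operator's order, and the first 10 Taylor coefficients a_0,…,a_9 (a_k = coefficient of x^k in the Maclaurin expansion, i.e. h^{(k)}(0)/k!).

L = (2 + 28·x) + (-1 - 4·x + 8·x^2 + 24·x^3)·Dx  (order 1).
h: a_k = 3, 6, 36, 0, 432, -864, 6912, -24192, 131328, -552960, …
ICs: h(0) = 3.

f: a_k = 3, 3, 12, 21, 57, 120, 291, 651, 1524, 3477, …
L₀ from L_f via x↦r, Dx↦r'^{-1}Dx.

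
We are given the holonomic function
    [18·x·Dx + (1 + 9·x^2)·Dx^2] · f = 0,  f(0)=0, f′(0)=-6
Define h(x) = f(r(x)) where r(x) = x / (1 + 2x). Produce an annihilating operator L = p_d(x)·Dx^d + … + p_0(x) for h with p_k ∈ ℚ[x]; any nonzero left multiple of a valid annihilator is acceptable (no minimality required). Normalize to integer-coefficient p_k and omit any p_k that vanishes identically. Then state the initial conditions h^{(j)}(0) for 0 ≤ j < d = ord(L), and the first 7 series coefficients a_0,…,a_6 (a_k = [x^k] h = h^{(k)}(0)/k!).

L = (4 + 26·x)·Dx + (1 + 4·x + 13·x^2)·Dx^2  (order 2).
h: a_k = 0, -6, 12, -6, -60, 1194/5, -276, …
ICs: h(0) = 0, h′(0) = -6.

f: a_k = 0, -6, 0, 18, 0, -486/5, 0, …
h₀=f(r): pull back L_f along r ⇒ L₀.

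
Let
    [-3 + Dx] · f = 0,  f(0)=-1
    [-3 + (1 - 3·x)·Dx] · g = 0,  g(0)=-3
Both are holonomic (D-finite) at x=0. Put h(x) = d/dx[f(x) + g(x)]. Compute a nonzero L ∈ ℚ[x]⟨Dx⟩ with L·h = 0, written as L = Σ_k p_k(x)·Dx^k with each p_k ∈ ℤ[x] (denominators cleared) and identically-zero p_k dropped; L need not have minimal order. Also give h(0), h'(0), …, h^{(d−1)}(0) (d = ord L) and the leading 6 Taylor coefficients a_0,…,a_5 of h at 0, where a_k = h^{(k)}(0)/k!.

L = (36 + 54·x) + (-15 - 18·x + 27·x^2)·Dx + (1 - 9·x^2)·Dx^2  (order 2).
h: a_k = -12, -63, -513/2, -1971/2, -29241/8, -525123/40, …
ICs: h(0) = -12, h′(0) = -63.

f: a_k = -1, -3, -9/2, -9/2, -27/8, -81/40, …
g: a_k = -3, -9, -27, -81, -243, -729, …
Sum ⇒ L₀ = lclm(L_f,L_g) in ℚ(x)⟨Dx⟩.
Derive L from L₀ (diff closure).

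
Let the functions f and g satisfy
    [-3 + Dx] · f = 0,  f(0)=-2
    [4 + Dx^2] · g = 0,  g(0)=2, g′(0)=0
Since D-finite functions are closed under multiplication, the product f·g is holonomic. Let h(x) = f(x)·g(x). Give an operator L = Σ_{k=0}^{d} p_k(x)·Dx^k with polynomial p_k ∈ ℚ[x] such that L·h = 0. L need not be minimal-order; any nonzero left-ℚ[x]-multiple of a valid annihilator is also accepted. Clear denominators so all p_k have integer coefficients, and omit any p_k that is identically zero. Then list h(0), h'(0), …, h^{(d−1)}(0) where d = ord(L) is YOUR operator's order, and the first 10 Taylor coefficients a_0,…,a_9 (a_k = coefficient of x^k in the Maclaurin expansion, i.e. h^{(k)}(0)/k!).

f: a_k = -2, -6, -9, -9, -27/4, -81/20, -81/40, -243/280, -729/2240, -243/2240, …
g: a_k = 2, 0, -4, 0, 4/3, 0, -8/45, 0, 4/315, 0, …
Sym-product of L_f,L_g gives L₀ (≤ ord 2).
L = 13 - 6·Dx + Dx^2  (order 2).
h: a_k = -4, -12, -10, 6, 119/6, 199/10, 407/36, 1483/420, 239/10080, -2089/3360, …
ICs: h(0) = -4, h′(0) = -12.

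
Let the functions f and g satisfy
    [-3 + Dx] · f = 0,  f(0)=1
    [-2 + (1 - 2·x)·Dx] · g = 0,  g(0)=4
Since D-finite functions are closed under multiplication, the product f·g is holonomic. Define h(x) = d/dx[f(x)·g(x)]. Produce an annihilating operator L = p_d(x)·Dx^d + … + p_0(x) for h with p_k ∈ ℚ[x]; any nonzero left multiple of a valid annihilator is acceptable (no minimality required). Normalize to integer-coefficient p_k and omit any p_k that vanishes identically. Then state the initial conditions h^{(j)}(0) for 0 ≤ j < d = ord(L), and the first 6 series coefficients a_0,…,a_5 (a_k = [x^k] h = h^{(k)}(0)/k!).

f: a_k = 1, 3, 9/2, 9/2, 27/8, 81/40, …
g: a_k = 4, 8, 16, 32, 64, 128, …
Product ⇒ symmetric product L₀, ord ≤ 1.
h=h₀': d/dx-closure on L₀ ⇒ L.
L = (29 - 60·x + 36·x^2) + (-5 + 16·x - 12·x^2)·Dx  (order 1).
h: a_k = 20, 116, 402, 1126, 5711/2, 13755/2, …
ICs: h(0) = 20.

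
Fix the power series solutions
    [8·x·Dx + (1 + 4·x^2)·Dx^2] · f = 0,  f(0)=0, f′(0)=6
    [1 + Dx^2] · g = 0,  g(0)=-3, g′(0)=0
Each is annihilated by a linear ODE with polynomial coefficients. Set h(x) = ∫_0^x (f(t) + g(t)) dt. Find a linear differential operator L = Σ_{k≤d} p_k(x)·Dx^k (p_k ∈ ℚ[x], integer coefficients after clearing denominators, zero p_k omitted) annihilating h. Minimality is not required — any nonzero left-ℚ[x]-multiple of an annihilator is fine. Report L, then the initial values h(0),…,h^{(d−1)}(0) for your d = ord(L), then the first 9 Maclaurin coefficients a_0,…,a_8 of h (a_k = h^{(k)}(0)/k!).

f: a_k = 0, 6, 0, -8, 0, 96/5, 0, -384/7, 0, …
g: a_k = -3, 0, 3/2, 0, -1/8, 0, 1/240, 0, -1/13440, …
Weyl lclm of L_f,L_g ⇒ L₀ (ord ≤ 4).
Integrate: L := L₀·Dx.
L = (-376·x + 1600·x^3 + 128·x^5)·Dx^2 + (-7 + 76·x^2 + 432·x^4 + 64·x^6)·Dx^3 + (-376·x + 1600·x^3 + 128·x^5)·Dx^4 + (-7 + 76·x^2 + 432·x^4 + 64·x^6)·Dx^5  (order 5).
h: a_k = 0, -3, 3, 1/2, -2, -1/40, 16/5, 1/1680, -48/7, …
ICs: h(0) = 0, h′(0) = -3, h′′(0) = 6, h′′′(0) = 3, h′′′′(0) = -48.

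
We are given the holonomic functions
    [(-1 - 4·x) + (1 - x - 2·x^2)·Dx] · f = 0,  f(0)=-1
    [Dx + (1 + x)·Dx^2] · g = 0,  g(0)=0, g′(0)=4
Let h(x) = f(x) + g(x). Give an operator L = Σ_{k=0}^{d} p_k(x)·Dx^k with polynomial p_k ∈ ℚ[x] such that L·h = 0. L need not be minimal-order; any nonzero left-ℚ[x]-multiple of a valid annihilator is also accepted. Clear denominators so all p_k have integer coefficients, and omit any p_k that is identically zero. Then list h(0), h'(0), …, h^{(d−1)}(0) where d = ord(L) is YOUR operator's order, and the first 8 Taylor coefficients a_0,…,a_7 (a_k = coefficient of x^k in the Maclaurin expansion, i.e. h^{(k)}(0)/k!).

L = (42 + 144·x + 144·x^2 + 96·x^3)·Dx + (28 + 172·x + 312·x^2 + 328·x^3 + 160·x^4)·Dx^2 + (-7 - 14·x + 5·x^2 + 56·x^3 + 76·x^4 + 32·x^5)·Dx^3  (order 3).
h: a_k = -1, 3, -5, -11/3, -12, -101/5, -131/3, -591/7, …
ICs: h(0) = -1, h′(0) = 3, h′′(0) = -10.

f: a_k = -1, -1, -3, -5, -11, -21, -43, -85, …
g: a_k = 0, 4, -2, 4/3, -1, 4/5, -2/3, 4/7, …
Weyl lclm of L_f,L_g ⇒ L₀ (ord ≤ 3).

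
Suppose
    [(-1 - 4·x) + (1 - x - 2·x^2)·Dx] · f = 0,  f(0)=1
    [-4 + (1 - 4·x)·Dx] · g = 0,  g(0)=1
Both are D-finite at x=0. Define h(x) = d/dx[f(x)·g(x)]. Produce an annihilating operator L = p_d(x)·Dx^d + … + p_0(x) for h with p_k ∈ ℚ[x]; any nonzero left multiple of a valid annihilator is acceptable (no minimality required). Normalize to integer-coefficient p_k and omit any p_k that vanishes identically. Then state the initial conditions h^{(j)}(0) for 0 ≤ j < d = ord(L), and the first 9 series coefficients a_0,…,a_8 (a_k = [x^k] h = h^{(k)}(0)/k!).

f: a_k = 1, 1, 3, 5, 11, 21, 43, 85, 171, …
g: a_k = 1, 4, 16, 64, 256, 1024, 4096, 16384, 65536, …
Sym-product of L_f,L_g gives L₀ (≤ ord 1).
Differentiate: ansatz ord ≤ ord L₀ ⇒ L.
L = (46 - 108·x - 216·x^2 + 256·x^3 + 768·x^4) + (-5 + 29·x - 6·x^2 - 152·x^3 + 80·x^4 + 192·x^5)·Dx  (order 1).
h: a_k = 5, 46, 291, 1596, 8085, 39066, 182903, 837496, 3771801, …
ICs: h(0) = 5.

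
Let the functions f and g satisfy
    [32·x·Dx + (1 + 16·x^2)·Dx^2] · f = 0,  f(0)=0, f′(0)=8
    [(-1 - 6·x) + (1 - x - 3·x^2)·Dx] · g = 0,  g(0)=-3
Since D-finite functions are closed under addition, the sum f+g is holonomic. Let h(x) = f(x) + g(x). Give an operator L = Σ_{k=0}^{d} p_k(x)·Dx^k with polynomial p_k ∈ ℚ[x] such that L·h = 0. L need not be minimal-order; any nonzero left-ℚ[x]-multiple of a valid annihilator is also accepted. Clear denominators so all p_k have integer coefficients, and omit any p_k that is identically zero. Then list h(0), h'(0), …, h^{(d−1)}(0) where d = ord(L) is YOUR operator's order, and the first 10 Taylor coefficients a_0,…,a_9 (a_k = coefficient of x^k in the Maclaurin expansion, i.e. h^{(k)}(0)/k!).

L = (128 - 512·x - 10560·x^2 - 25344·x^3 - 95904·x^4 - 41472·x^6)·Dx + (-37 - 208·x + 206·x^2 - 1476·x^3 - 24336·x^4 - 66528·x^5 - 6912·x^6 - 41472·x^7)·Dx^2 + (4 + 21·x + 198·x^2 + 90·x^3 + 1775·x^4 - 4080·x^5 - 6336·x^6 - 2304·x^7 - 6912·x^8)·Dx^3  (order 3).
h: a_k = -3, 5, -12, -191/3, -57, 1448/5, -291, -37325/7, -1524, 492995/9, …
ICs: h(0) = -3, h′(0) = 5, h′′(0) = -24.

f: a_k = 0, 8, 0, -128/3, 0, 2048/5, 0, -32768/7, 0, 524288/9, …
g: a_k = -3, -3, -12, -21, -57, -120, -291, -651, -1524, -3477, …
Sum ⇒ L₀ = lclm(L_f,L_g) in ℚ(x)⟨Dx⟩.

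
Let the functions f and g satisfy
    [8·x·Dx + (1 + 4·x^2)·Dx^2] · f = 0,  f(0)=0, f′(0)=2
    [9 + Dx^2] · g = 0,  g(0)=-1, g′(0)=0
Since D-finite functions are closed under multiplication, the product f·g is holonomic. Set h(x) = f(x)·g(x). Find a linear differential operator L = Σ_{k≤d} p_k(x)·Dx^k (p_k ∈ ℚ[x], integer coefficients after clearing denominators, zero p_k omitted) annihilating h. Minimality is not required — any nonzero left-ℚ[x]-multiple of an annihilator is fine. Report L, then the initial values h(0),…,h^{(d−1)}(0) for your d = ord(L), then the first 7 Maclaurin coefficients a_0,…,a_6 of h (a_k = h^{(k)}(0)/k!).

L = (2925 + 31536·x^2 + 95904·x^4 + 186624·x^6 + 186624·x^8) + (2448·x + 20160·x^3 + 62208·x^5 + 82944·x^7)·Dx + (442 + 5088·x^2 + 19008·x^4 + 41472·x^6 + 41472·x^8)·Dx^2 + (272·x + 2240·x^3 + 6912·x^5 + 9216·x^7)·Dx^3 + (13 + 176·x^2 + 928·x^4 + 2304·x^6 + 2304·x^8)·Dx^4  (order 4).
h: a_k = 0, -2, 0, 35/3, 0, -503/20, 0, …
ICs: h(0) = 0, h′(0) = -2, h′′(0) = 0, h′′′(0) = 70.

f: a_k = 0, 2, 0, -8/3, 0, 32/5, 0, …
g: a_k = -1, 0, 9/2, 0, -27/8, 0, 81/80, …
L₀ := L_f ⊗_s L_g (sym. prod.), ord ≤ 4.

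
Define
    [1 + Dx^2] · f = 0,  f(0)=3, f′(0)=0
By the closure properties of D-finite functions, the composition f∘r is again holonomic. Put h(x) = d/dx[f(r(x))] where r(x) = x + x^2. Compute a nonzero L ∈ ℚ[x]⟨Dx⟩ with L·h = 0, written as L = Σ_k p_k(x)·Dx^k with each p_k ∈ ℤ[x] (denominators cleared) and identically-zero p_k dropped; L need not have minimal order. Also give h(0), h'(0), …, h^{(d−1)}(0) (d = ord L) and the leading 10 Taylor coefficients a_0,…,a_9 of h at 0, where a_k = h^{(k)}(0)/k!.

L = (13 + 8·x + 24·x^2 + 32·x^3 + 16·x^4) + (-6 - 12·x)·Dx + (1 + 4·x + 4·x^2)·Dx^2  (order 2).
h: a_k = 0, -3, -9, -11/2, 5/2, 179/40, 133/40, 841/1680, -417/560, -73081/120960, …
ICs: h(0) = 0, h′(0) = -3.

f: a_k = 3, 0, -3/2, 0, 1/8, 0, -1/240, 0, 1/13440, 0, …
Change of var in L_f (x↦r) gives L₀.
Differentiate: ansatz ord ≤ ord L₀ ⇒ L.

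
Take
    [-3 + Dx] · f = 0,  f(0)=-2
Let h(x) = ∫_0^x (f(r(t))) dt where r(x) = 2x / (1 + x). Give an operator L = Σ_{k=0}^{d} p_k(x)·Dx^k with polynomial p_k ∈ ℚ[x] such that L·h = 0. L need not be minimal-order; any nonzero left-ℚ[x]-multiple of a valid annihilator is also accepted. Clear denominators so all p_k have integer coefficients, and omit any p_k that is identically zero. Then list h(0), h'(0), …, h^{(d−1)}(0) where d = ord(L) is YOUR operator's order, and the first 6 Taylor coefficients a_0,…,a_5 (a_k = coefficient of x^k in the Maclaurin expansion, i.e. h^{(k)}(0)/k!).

f: a_k = -2, -6, -9, -9, -27/4, -81/20, …
Substitute x→r, Dx→(1/r')Dx; clear ⇒ L₀.
∫: right-multiply L₀ by Dx.
L = -6·Dx + (1 + 2·x + x^2)·Dx^2  (order 2).
h: a_k = 0, -2, -6, -8, -3, 12/5, …
ICs: h(0) = 0, h′(0) = -2.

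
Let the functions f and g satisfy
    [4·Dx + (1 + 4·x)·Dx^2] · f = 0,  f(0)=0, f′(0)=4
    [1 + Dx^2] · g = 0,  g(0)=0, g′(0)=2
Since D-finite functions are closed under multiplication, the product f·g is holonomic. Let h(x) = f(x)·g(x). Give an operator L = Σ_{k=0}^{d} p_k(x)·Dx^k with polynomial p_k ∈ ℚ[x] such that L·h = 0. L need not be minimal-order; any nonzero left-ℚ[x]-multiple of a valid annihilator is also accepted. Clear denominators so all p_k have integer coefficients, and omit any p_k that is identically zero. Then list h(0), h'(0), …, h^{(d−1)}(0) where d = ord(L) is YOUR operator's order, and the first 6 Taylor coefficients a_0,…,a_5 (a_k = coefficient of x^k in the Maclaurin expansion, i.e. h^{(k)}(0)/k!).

f: a_k = 0, 4, -8, 64/3, -64, 1024/5, …
g: a_k = 0, 2, 0, -1/3, 0, 1/60, …
f·g: L₀ = L_f ⊗_s L_g, ord ≤ 2·2.
L = (-147 - 144·x - 224·x^2 + 256·x^3 + 256·x^4) + (-56 - 160·x + 384·x^2 + 512·x^3)·Dx + (-150 - 160·x - 192·x^2 + 512·x^3 + 512·x^4)·Dx^2 + (-56 - 160·x + 384·x^2 + 512·x^3)·Dx^3 + (-3 - 16·x + 32·x^2 + 256·x^3 + 256·x^4)·Dx^4  (order 4).
h: a_k = 0, 0, 8, -16, 124/3, -376/3, …
ICs: h(0) = 0, h′(0) = 0, h′′(0) = 16, h′′′(0) = -96.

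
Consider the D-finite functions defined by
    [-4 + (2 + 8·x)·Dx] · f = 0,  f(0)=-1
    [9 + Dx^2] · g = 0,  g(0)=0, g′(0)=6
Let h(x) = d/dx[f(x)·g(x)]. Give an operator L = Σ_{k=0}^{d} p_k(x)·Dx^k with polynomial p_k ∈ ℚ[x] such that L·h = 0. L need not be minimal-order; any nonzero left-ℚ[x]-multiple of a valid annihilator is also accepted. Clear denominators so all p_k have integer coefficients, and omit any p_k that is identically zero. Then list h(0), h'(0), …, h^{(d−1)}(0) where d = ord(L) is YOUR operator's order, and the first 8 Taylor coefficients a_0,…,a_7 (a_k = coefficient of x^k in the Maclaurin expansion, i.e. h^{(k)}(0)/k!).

f: a_k = -1, -2, 2, -4, 10, -28, 84, -264, …
g: a_k = 0, 6, 0, -9, 0, 81/20, 0, -243/280, …
Product ⇒ symmetric product L₀, ord ≤ 2.
Derive L from L₀ (diff closure).
L = (131 + 1392·x + 4512·x^2 + 6912·x^3 + 6912·x^4) + (4 - 80·x - 576·x^2 - 768·x^3)·Dx + (7 + 80·x + 352·x^2 + 768·x^3 + 768·x^4)·Dx^2  (order 2).
h: a_k = -6, -24, 63, -24, 759/4, -4203/5, 118431/40, -75402/7, …
ICs: h(0) = -6, h′(0) = -24.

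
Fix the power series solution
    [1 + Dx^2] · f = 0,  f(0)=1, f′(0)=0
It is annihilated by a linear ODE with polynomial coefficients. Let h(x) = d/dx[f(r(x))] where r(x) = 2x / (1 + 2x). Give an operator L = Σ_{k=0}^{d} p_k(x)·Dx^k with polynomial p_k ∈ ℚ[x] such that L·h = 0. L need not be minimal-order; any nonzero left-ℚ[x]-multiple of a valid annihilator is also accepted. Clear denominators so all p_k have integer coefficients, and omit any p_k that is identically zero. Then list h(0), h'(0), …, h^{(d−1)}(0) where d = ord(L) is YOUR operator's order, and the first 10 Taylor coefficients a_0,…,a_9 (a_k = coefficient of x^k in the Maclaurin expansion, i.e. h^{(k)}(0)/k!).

f: a_k = 1, 0, -1/2, 0, 1/24, 0, -1/720, 0, 1/40320, 0, …
f∘r: x↦r, Dx↦Dx/r' in L_f ⇒ L₀.
Differentiate: ansatz ord ≤ ord L₀ ⇒ L.
L = (28 + 96·x + 96·x^2) + (12 + 72·x + 144·x^2 + 96·x^3)·Dx + (1 + 8·x + 24·x^2 + 32·x^3 + 16·x^4)·Dx^2  (order 2).
h: a_k = 0, -4, 24, -280/3, 880/3, -12008/15, 9744/5, -267184/63, 281312/35, -34084808/2835, …
ICs: h(0) = 0, h′(0) = -4.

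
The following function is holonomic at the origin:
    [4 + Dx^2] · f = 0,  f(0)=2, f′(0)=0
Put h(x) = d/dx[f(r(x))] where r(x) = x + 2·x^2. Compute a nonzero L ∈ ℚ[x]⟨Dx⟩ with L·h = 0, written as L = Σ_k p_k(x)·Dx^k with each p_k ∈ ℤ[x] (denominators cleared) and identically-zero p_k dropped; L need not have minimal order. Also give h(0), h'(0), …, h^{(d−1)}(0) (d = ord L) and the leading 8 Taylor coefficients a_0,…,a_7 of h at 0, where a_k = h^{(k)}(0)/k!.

L = (52 + 64·x + 384·x^2 + 1024·x^3 + 1024·x^4) + (-12 - 48·x)·Dx + (1 + 8·x + 16·x^2)·Dx^2  (order 2).
h: a_k = 0, -8, -48, -176/3, 160/3, 2864/15, 4256/15, 26912/315, …
ICs: h(0) = 0, h′(0) = -8.

f: a_k = 2, 0, -4, 0, 4/3, 0, -8/45, 0, …
h₀=f(r): pull back L_f along r ⇒ L₀.
h=h₀': d/dx-closure on L₀ ⇒ L.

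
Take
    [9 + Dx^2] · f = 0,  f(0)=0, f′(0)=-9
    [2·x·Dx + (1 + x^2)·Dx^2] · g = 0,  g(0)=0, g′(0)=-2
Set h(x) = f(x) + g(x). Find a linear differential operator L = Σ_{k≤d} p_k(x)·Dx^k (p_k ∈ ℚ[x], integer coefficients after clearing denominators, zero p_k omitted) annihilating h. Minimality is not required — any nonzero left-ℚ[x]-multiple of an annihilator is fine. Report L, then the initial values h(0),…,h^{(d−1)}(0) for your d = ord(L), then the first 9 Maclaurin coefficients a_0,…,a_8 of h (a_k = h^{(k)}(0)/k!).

L = (-54·x + 540·x^3 + 162·x^5)·Dx + (63 + 279·x^2 + 297·x^4 + 81·x^6)·Dx^2 + (-6·x + 60·x^3 + 18·x^5)·Dx^3 + (7 + 31·x^2 + 33·x^4 + 9·x^6)·Dx^4  (order 4).
h: a_k = 0, -11, 0, 85/6, 0, -259/40, 0, 127/80, 0, …
ICs: h(0) = 0, h′(0) = -11, h′′(0) = 0, h′′′(0) = 85.

f: a_k = 0, -9, 0, 27/2, 0, -243/40, 0, 729/560, 0, …
g: a_k = 0, -2, 0, 2/3, 0, -2/5, 0, 2/7, 0, …
h₀=f+g: left-lcm gives L₀, ord ≤ 4.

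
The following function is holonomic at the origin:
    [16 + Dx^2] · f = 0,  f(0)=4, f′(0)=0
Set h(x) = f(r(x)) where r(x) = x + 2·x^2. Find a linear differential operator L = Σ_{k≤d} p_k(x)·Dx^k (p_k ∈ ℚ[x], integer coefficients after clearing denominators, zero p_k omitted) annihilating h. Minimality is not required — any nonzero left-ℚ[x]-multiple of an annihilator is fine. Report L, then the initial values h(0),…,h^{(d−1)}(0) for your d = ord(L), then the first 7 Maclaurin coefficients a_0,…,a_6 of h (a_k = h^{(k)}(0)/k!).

L = (16 + 192·x + 768·x^2 + 1024·x^3) - 4·Dx + (1 + 4·x)·Dx^2  (order 2).
h: a_k = 4, 0, -32, -128, -256/3, 1024/3, 45056/45, …
ICs: h(0) = 4, h′(0) = 0.

f: a_k = 4, 0, -32, 0, 128/3, 0, -1024/45, …
Substitute x→r, Dx→(1/r')Dx; clear ⇒ L₀.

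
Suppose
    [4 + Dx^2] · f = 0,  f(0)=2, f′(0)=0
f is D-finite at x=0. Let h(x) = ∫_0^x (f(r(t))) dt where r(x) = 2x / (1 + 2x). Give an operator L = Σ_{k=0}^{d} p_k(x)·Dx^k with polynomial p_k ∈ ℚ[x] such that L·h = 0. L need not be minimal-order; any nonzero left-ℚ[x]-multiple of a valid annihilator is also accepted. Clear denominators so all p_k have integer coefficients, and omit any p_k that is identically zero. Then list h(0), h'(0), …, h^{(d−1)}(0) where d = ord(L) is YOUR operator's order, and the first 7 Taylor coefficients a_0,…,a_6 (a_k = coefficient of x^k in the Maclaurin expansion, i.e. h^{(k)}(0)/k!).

f: a_k = 2, 0, -4, 0, 4/3, 0, -8/45, …
Change of var in L_f (x↦r) gives L₀.
∫: right-multiply L₀ by Dx.
L = 16·Dx + (4 + 24·x + 48·x^2 + 32·x^3)·Dx^2 + (1 + 8·x + 24·x^2 + 32·x^3 + 16·x^4)·Dx^3  (order 3).
h: a_k = 0, 2, 0, -16/3, 16, -512/15, 512/9, …
ICs: h(0) = 0, h′(0) = 2, h′′(0) = 0.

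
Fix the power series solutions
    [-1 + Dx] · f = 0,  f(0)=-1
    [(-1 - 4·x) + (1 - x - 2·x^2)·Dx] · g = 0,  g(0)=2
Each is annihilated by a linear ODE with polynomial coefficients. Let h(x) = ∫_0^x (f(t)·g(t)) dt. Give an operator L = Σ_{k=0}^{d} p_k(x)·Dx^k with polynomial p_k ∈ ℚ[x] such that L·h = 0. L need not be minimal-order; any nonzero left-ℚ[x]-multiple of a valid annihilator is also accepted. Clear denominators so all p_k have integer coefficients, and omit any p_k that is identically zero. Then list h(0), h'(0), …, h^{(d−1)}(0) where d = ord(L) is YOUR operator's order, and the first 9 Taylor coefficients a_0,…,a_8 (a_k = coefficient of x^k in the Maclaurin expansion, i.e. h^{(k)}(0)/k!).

L = (2 + 3·x - 2·x^2)·Dx + (-1 + x + 2·x^2)·Dx^2  (order 2).
h: a_k = 0, -2, -2, -3, -13/3, -85/12, -701/60, -50737/2520, -44279/1260, …
ICs: h(0) = 0, h′(0) = -2.

f: a_k = -1, -1, -1/2, -1/6, -1/24, -1/120, -1/720, -1/5040, -1/40320, …
g: a_k = 2, 2, 6, 10, 22, 42, 86, 170, 342, …
h₀=f·g: eliminate ⇒ L₀, order ≤ 1·1.
Integrate: L := L₀·Dx.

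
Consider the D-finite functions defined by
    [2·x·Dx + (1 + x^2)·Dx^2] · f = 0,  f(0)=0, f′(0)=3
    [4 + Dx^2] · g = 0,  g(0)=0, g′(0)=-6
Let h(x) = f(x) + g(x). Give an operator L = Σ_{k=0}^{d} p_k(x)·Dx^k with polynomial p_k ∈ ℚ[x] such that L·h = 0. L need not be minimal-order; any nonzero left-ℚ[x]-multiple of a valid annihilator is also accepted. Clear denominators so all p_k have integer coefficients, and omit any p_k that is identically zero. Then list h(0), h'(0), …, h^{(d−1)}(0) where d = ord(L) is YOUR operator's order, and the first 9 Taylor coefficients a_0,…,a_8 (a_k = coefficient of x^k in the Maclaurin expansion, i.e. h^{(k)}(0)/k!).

f: a_k = 0, 3, 0, -1, 0, 3/5, 0, -3/7, 0, …
g: a_k = 0, -6, 0, 4, 0, -4/5, 0, 8/105, 0, …
Sum ⇒ L₀ = lclm(L_f,L_g) in ℚ(x)⟨Dx⟩.
L = (-32·x + 80·x^3 + 16·x^5)·Dx + (4 + 32·x^2 + 36·x^4 + 8·x^6)·Dx^2 + (-8·x + 20·x^3 + 4·x^5)·Dx^3 + (1 + 8·x^2 + 9·x^4 + 2·x^6)·Dx^4  (order 4).
h: a_k = 0, -3, 0, 3, 0, -1/5, 0, -37/105, 0, …
ICs: h(0) = 0, h′(0) = -3, h′′(0) = 0, h′′′(0) = 18.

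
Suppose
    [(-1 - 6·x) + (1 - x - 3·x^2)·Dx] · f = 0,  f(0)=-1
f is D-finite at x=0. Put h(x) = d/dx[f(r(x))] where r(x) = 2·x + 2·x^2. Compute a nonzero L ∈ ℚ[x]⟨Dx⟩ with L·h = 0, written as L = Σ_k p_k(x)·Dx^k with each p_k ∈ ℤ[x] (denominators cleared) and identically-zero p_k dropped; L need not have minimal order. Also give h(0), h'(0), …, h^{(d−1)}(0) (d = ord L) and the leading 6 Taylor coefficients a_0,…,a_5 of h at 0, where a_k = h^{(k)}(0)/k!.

f: a_k = -1, -1, -4, -7, -19, -40, …
L₀ from L_f via x↦r, Dx↦r'^{-1}Dx.
h=h₀': d/dx-closure on L₀ ⇒ L.
L = (18 + 156·x + 804·x^2 + 2736·x^3 + 4968·x^4 + 4320·x^5 + 1440·x^6) + (-1 - 12·x + 6·x^2 + 268·x^3 + 900·x^4 + 1368·x^5 + 1008·x^6 + 288·x^7)·Dx  (order 1).
h: a_k = -2, -36, -264, -1952, -13320, -86928, …
ICs: h(0) = -2.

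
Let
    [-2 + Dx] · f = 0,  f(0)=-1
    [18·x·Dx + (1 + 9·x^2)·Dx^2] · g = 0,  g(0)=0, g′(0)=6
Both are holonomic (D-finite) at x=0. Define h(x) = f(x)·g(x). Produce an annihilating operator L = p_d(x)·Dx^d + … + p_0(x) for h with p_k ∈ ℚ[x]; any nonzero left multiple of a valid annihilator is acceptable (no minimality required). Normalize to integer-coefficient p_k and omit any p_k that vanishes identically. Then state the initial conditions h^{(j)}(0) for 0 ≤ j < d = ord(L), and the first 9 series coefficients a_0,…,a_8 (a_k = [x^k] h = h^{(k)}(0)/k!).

L = (4 - 36·x + 36·x^2) + (-4 + 18·x - 36·x^2)·Dx + (1 + 9·x^2)·Dx^2  (order 2).
h: a_k = 0, -6, -12, 6, 28, -326/5, -172, 46402/105, 23620/21, …
ICs: h(0) = 0, h′(0) = -6.

f: a_k = -1, -2, -2, -4/3, -2/3, -4/15, -4/45, -8/315, -2/315, …
g: a_k = 0, 6, 0, -18, 0, 486/5, 0, -4374/7, 0, …
h₀=f·g: eliminate ⇒ L₀, order ≤ 1·2.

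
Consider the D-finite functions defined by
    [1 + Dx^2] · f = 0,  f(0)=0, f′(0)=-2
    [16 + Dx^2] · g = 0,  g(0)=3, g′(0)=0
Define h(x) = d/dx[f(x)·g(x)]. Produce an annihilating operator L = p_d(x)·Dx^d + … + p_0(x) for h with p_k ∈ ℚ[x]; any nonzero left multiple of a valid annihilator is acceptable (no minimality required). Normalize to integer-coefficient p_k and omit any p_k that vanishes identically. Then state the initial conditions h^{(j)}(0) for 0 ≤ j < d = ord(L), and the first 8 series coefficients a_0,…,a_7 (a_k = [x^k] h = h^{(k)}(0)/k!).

f: a_k = 0, -2, 0, 1/3, 0, -1/60, 0, 1/2520, …
g: a_k = 3, 0, -24, 0, 32, 0, -256/15, 0, …
f·g: L₀ = L_f ⊗_s L_g, ord ≤ 2·2.
Differentiate: ansatz ord ≤ ord L₀ ⇒ L.
L = 225 + 34·Dx^2 + Dx^4  (order 4).
h: a_k = -6, 0, 147, 0, -1441/4, 0, 37969/120, 0, …
ICs: h(0) = -6, h′(0) = 0, h′′(0) = 294, h′′′(0) = 0.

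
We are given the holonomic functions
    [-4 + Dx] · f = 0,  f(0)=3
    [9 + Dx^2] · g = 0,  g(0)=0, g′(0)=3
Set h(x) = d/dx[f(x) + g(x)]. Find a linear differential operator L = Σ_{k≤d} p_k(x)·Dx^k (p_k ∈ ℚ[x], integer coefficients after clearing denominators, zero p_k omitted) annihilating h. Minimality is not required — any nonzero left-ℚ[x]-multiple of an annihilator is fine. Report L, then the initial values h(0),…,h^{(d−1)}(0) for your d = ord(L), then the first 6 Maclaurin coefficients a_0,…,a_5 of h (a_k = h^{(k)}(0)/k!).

L = 36 - 9·Dx + 4·Dx^2 - Dx^3  (order 3).
h: a_k = 15, 48, 165/2, 128, 1105/8, 512/5, …
ICs: h(0) = 15, h′(0) = 48, h′′(0) = 165.

f: a_k = 3, 12, 24, 32, 32, 128/5, …
g: a_k = 0, 3, 0, -9/2, 0, 81/40, …
L₀ := lclm(L_f,L_g); ord L₀ ≤ 1+2.
h=h₀': d/dx-closure on L₀ ⇒ L.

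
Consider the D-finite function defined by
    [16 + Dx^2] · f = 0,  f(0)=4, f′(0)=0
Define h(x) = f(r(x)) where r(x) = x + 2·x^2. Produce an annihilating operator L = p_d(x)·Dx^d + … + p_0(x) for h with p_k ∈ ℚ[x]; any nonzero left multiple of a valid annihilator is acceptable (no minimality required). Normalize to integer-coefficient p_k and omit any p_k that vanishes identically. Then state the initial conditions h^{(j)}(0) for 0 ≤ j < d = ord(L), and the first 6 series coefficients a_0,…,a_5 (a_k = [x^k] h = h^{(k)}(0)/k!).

L = (16 + 192·x + 768·x^2 + 1024·x^3) - 4·Dx + (1 + 4·x)·Dx^2  (order 2).
h: a_k = 4, 0, -32, -128, -256/3, 1024/3, …
ICs: h(0) = 4, h′(0) = 0.

f: a_k = 4, 0, -32, 0, 128/3, 0, …
f∘r: x↦r, Dx↦Dx/r' in L_f ⇒ L₀.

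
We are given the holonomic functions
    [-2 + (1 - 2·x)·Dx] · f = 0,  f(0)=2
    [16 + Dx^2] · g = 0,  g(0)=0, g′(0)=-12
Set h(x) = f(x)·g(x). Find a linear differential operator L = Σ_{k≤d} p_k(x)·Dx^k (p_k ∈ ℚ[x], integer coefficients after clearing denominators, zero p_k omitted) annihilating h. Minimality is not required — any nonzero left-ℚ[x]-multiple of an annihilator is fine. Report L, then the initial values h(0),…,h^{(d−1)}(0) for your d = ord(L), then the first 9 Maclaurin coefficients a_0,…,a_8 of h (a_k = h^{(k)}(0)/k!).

f: a_k = 2, 4, 8, 16, 32, 64, 128, 256, 512, …
g: a_k = 0, -12, 0, 32, 0, -128/5, 0, 1024/105, 0, …
h₀=f·g: eliminate ⇒ L₀, order ≤ 1·2.
L = (-16 + 32·x) + 4·Dx + (-1 + 2·x)·Dx^2  (order 2).
h: a_k = 0, -24, -48, -32, -64, -896/5, -1792/5, -73216/105, -146432/105, …
ICs: h(0) = 0, h′(0) = -24.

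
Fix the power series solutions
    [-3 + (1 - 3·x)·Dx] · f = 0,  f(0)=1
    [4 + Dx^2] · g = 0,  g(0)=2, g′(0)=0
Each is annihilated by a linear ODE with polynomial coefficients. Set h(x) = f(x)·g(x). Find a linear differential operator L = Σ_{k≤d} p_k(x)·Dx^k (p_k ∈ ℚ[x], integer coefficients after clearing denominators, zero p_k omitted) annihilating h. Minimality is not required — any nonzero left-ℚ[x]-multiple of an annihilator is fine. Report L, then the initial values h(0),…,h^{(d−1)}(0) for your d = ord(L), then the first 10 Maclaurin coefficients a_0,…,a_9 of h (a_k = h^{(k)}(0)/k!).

L = (-4 + 12·x) + 6·Dx + (-1 + 3·x)·Dx^2  (order 2).
h: a_k = 2, 6, 14, 42, 382/3, 382, 51562/45, 51562/15, 649682/63, 649682/21, …
ICs: h(0) = 2, h′(0) = 6.

f: a_k = 1, 3, 9, 27, 81, 243, 729, 2187, 6561, 19683, …
g: a_k = 2, 0, -4, 0, 4/3, 0, -8/45, 0, 4/315, 0, …
Product ⇒ symmetric product L₀, ord ≤ 2.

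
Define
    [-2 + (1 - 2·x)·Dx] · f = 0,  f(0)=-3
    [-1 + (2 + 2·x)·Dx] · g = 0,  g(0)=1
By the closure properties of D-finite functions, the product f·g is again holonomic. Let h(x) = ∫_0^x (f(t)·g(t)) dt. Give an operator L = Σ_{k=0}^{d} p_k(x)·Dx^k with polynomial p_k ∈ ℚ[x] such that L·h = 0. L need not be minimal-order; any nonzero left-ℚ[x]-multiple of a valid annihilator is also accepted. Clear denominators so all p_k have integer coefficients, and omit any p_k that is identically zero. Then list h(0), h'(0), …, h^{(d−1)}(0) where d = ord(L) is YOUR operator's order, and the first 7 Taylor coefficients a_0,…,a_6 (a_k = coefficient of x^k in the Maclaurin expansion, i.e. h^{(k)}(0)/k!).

L = (5 + 2·x)·Dx + (-2 + 2·x + 4·x^2)·Dx^2  (order 2).
h: a_k = 0, -3, -15/4, -39/8, -471/64, -7521/640, -10035/512, …
ICs: h(0) = 0, h′(0) = -3.

f: a_k = -3, -6, -12, -24, -48, -96, -192, …
g: a_k = 1, 1/2, -1/8, 1/16, -5/128, 7/256, -21/1024, …
h₀=f·g: eliminate ⇒ L₀, order ≤ 1·1.
h=∫h₀ ⇒ L = L₀·Dx.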